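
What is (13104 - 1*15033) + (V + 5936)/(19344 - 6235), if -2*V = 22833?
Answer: -50585483/26218 ≈ -1929.4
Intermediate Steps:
V = -22833/2 (V = -1/2*22833 = -22833/2 ≈ -11417.)
(13104 - 1*15033) + (V + 5936)/(19344 - 6235) = (13104 - 1*15033) + (-22833/2 + 5936)/(19344 - 6235) = (13104 - 15033) - 10961/2/13109 = -1929 - 10961/2*1/13109 = -1929 - 10961/26218 = -50585483/26218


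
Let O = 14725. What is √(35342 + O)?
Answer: 3*√5563 ≈ 223.76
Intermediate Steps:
√(35342 + O) = √(35342 + 14725) = √50067 = 3*√5563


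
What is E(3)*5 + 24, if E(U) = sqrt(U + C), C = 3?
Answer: 24 + 5*sqrt(6) ≈ 36.247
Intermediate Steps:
E(U) = sqrt(3 + U) (E(U) = sqrt(U + 3) = sqrt(3 + U))
E(3)*5 + 24 = sqrt(3 + 3)*5 + 24 = sqrt(6)*5 + 24 = 5*sqrt(6) + 24 = 24 + 5*sqrt(6)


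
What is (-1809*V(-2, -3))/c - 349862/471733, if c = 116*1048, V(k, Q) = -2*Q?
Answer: -23826106799/28673818672 ≈ -0.83094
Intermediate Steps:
c = 121568
(-1809*V(-2, -3))/c - 349862/471733 = -(-3618)*(-3)/121568 - 349862/471733 = -1809*6*(1/121568) - 349862*1/471733 = -10854*1/121568 - 349862/471733 = -5427/60784 - 349862/471733 = -23826106799/28673818672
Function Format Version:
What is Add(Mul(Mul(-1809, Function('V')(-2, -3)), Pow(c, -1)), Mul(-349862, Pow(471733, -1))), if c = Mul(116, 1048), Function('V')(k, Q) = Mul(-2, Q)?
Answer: Rational(-23826106799, 28673818672) ≈ -0.83094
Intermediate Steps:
c = 121568
Add(Mul(Mul(-1809, Function('V')(-2, -3)), Pow(c, -1)), Mul(-349862, Pow(471733, -1))) = Add(Mul(Mul(-1809, Mul(-2, -3)), Pow(121568, -1)), Mul(-349862, Pow(471733, -1))) = Add(Mul(Mul(-1809, 6), Rational(1, 121568)), Mul(-349862, Rational(1, 471733))) = Add(Mul(-10854, Rational(1, 121568)), Rational(-349862, 471733)) = Add(Rational(-5427, 60784), Rational(-349862, 471733)) = Rational(-23826106799, 28673818672)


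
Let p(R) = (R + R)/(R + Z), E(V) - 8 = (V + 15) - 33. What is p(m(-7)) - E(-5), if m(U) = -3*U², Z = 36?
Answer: 653/37 ≈ 17.649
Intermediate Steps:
E(V) = -10 + V (E(V) = 8 + ((V + 15) - 33) = 8 + ((15 + V) - 33) = 8 + (-18 + V) = -10 + V)
p(R) = 2*R/(36 + R) (p(R) = (R + R)/(R + 36) = (2*R)/(36 + R) = 2*R/(36 + R))
p(m(-7)) - E(-5) = 2*(-3*(-7)²)/(36 - 3*(-7)²) - (-10 - 5) = 2*(-3*49)/(36 - 3*49) - 1*(-15) = 2*(-147)/(36 - 147) + 15 = 2*(-147)/(-111) + 15 = 2*(-147)*(-1/111) + 15 = 98/37 + 15 = 653/37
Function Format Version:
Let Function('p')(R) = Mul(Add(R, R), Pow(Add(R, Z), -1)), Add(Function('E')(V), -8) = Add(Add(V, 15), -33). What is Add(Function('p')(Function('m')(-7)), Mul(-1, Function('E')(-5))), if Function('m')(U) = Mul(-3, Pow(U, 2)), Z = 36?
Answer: Rational(653, 37) ≈ 17.649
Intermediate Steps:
Function('E')(V) = Add(-10, V) (Function('E')(V) = Add(8, Add(Add(V, 15), -33)) = Add(8, Add(Add(15, V), -33)) = Add(8, Add(-18, V)) = Add(-10, V))
Function('p')(R) = Mul(2, R, Pow(Add(36, R), -1)) (Function('p')(R) = Mul(Add(R, R), Pow(Add(R, 36), -1)) = Mul(Mul(2, R), Pow(Add(36, R), -1)) = Mul(2, R, Pow(Add(36, R), -1)))
Add(Function('p')(Function('m')(-7)), Mul(-1, Function('E')(-5))) = Add(Mul(2, Mul(-3, Pow(-7, 2)), Pow(Add(36, Mul(-3, Pow(-7, 2))), -1)), Mul(-1, Add(-10, -5))) = Add(Mul(2, Mul(-3, 49), Pow(Add(36, Mul(-3, 49)), -1)), Mul(-1, -15)) = Add(Mul(2, -147, Pow(Add(36, -147), -1)), 15) = Add(Mul(2, -147, Pow(-111, -1)), 15) = Add(Mul(2, -147, Rational(-1, 111)), 15) = Add(Rational(98, 37), 15) = Rational(653, 37)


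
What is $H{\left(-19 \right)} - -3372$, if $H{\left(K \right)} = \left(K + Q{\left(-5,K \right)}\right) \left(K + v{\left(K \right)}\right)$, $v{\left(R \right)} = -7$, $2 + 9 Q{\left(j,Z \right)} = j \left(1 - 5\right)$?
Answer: $3814$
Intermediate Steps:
$Q{\left(j,Z \right)} = - \frac{2}{9} - \frac{4 j}{9}$ ($Q{\left(j,Z \right)} = - \frac{2}{9} + \frac{j \left(1 - 5\right)}{9} = - \frac{2}{9} + \frac{j \left(-4\right)}{9} = - \frac{2}{9} + \frac{\left(-4\right) j}{9} = - \frac{2}{9} - \frac{4 j}{9}$)
$H{\left(K \right)} = \left(-7 + K\right) \left(2 + K\right)$ ($H{\left(K \right)} = \left(K - -2\right) \left(K - 7\right) = \left(K + \left(- \frac{2}{9} + \frac{20}{9}\right)\right) \left(-7 + K\right) = \left(K + 2\right) \left(-7 + K\right) = \left(2 + K\right) \left(-7 + K\right) = \left(-7 + K\right) \left(2 + K\right)$)
$H{\left(-19 \right)} - -3372 = \left(-14 + \left(-19\right)^{2} - -95\right) - -3372 = \left(-14 + 361 + 95\right) + 3372 = 442 + 3372 = 3814$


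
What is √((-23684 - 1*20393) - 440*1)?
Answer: I*√44517 ≈ 210.99*I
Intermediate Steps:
√((-23684 - 1*20393) - 440*1) = √((-23684 - 20393) - 440) = √(-44077 - 440) = √(-44517) = I*√44517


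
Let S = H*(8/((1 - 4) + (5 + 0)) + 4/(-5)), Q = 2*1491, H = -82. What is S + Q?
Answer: 13598/5 ≈ 2719.6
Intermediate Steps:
Q = 2982
S = -1312/5 (S = -82*(8/((1 - 4) + (5 + 0)) + 4/(-5)) = -82*(8/(-3 + 5) + 4*(-1/5)) = -82*(8/2 - 4/5) = -82*(8*(1/2) - 4/5) = -82*(4 - 4/5) = -82*16/5 = -1312/5 ≈ -262.40)
S + Q = -1312/5 + 2982 = 13598/5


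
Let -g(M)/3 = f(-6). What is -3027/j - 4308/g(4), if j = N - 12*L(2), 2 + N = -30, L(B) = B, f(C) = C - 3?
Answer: -53173/504 ≈ -105.50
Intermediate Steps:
f(C) = -3 + C
g(M) = 27 (g(M) = -3*(-3 - 6) = -3*(-9) = 27)
N = -32 (N = -2 - 30 = -32)
j = -56 (j = -32 - 12*2 = -32 - 24 = -56)
-3027/j - 4308/g(4) = -3027/(-56) - 4308/27 = -3027*(-1/56) - 4308*1/27 = 3027/56 - 1436/9 = -53173/504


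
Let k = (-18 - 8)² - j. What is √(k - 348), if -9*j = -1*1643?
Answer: √1309/3 ≈ 12.060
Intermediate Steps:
j = 1643/9 (j = -(-1)*1643/9 = -⅑*(-1643) = 1643/9 ≈ 182.56)
k = 4441/9 (k = (-18 - 8)² - 1*1643/9 = (-26)² - 1643/9 = 676 - 1643/9 = 4441/9 ≈ 493.44)
√(k - 348) = √(4441/9 - 348) = √(1309/9) = √1309/3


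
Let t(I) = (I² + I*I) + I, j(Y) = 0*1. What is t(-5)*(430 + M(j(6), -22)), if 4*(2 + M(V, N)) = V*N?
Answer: 19260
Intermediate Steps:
j(Y) = 0
M(V, N) = -2 + N*V/4 (M(V, N) = -2 + (V*N)/4 = -2 + (N*V)/4 = -2 + N*V/4)
t(I) = I + 2*I² (t(I) = (I² + I²) + I = 2*I² + I = I + 2*I²)
t(-5)*(430 + M(j(6), -22)) = (-5*(1 + 2*(-5)))*(430 + (-2 + (¼)*(-22)*0)) = (-5*(1 - 10))*(430 + (-2 + 0)) = (-5*(-9))*(430 - 2) = 45*428 = 19260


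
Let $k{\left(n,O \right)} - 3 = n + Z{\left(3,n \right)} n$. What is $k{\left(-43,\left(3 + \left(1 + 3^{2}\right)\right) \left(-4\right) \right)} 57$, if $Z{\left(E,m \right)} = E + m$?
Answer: $95760$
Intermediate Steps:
$k{\left(n,O \right)} = 3 + n + n \left(3 + n\right)$ ($k{\left(n,O \right)} = 3 + \left(n + \left(3 + n\right) n\right) = 3 + \left(n + n \left(3 + n\right)\right) = 3 + n + n \left(3 + n\right)$)
$k{\left(-43,\left(3 + \left(1 + 3^{2}\right)\right) \left(-4\right) \right)} 57 = \left(3 - 43 - 43 \left(3 - 43\right)\right) 57 = \left(3 - 43 - -1720\right) 57 = \left(3 - 43 + 1720\right) 57 = 1680 \cdot 57 = 95760$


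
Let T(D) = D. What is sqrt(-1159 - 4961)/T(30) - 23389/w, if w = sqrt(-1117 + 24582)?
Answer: -1231*sqrt(65)/65 + I*sqrt(170)/5 ≈ -152.69 + 2.6077*I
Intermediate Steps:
w = 19*sqrt(65) (w = sqrt(23465) = 19*sqrt(65) ≈ 153.18)
sqrt(-1159 - 4961)/T(30) - 23389/w = sqrt(-1159 - 4961)/30 - 23389*sqrt(65)/1235 = sqrt(-6120)*(1/30) - 1231*sqrt(65)/65 = (6*I*sqrt(170))*(1/30) - 1231*sqrt(65)/65 = I*sqrt(170)/5 - 1231*sqrt(65)/65 = -1231*sqrt(65)/65 + I*sqrt(170)/5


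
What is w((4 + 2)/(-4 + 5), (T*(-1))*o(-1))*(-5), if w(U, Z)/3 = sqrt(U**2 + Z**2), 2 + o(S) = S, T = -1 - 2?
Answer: -45*sqrt(13) ≈ -162.25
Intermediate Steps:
T = -3
o(S) = -2 + S
w(U, Z) = 3*sqrt(U**2 + Z**2)
w((4 + 2)/(-4 + 5), (T*(-1))*o(-1))*(-5) = (3*sqrt(((4 + 2)/(-4 + 5))**2 + ((-3*(-1))*(-2 - 1))**2))*(-5) = (3*sqrt((6/1)**2 + (3*(-3))**2))*(-5) = (3*sqrt((6*1)**2 + (-9)**2))*(-5) = (3*sqrt(6**2 + 81))*(-5) = (3*sqrt(36 + 81))*(-5) = (3*sqrt(117))*(-5) = (3*(3*sqrt(13)))*(-5) = (9*sqrt(13))*(-5) = -45*sqrt(13)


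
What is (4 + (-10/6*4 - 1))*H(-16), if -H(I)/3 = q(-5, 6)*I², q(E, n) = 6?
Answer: 16896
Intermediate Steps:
H(I) = -18*I²
(4 + (-10/6*4 - 1))*H(-16) = (4 + (-10/6*4 - 1))*(-18*(-16)²) = (4 + (-10*⅙*4 - 1))*(-18*256) = (4 + (-5/3*4 - 1))*(-4608) = (4 + (-20/3 - 1))*(-4608) = (4 - 23/3)*(-4608) = -11/3*(-4608) = 16896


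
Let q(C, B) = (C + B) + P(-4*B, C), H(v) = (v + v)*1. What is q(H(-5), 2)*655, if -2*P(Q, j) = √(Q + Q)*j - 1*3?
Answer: -8515/2 + 13100*I ≈ -4257.5 + 13100.0*I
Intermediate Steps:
P(Q, j) = 3/2 - j*√2*√Q/2 (P(Q, j) = -(√(Q + Q)*j - 1*3)/2 = -(√(2*Q)*j - 3)/2 = -((√2*√Q)*j - 3)/2 = -(j*√2*√Q - 3)/2 = -(-3 + j*√2*√Q)/2 = 3/2 - j*√2*√Q/2)
H(v) = 2*v (H(v) = (2*v)*1 = 2*v)
q(C, B) = 3/2 + B + C - C*√2*√(-B) (q(C, B) = (C + B) + (3/2 - C*√2*√(-4*B)/2) = (B + C) + (3/2 - C*√2*2*√(-B)/2) = (B + C) + (3/2 - C*√2*√(-B)) = 3/2 + B + C - C*√2*√(-B))
q(H(-5), 2)*655 = (3/2 + 2 + 2*(-5) - 2*(-5)*√2*√(-1*2))*655 = (3/2 + 2 - 10 - 1*(-10)*√2*√(-2))*655 = (3/2 + 2 - 10 - 1*(-10)*√2*I*√2)*655 = (3/2 + 2 - 10 + 20*I)*655 = (-13/2 + 20*I)*655 = -8515/2 + 13100*I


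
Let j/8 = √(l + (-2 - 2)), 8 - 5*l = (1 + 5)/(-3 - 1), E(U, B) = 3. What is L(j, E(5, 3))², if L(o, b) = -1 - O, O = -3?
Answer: 4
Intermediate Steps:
l = 19/10 (l = 8/5 - (1 + 5)/(5*(-3 - 1)) = 8/5 - 6/(5*(-4)) = 8/5 - 6*(-1)/(5*4) = 8/5 - ⅕*(-3/2) = 8/5 + 3/10 = 19/10 ≈ 1.9000)
j = 4*I*√210/5 (j = 8*√(19/10 + (-2 - 2)) = 8*√(19/10 - 4) = 8*√(-21/10) = 8*(I*√210/10) = 4*I*√210/5 ≈ 11.593*I)
L(o, b) = 2 (L(o, b) = -1 - 1*(-3) = -1 + 3 = 2)
L(j, E(5, 3))² = 2² = 4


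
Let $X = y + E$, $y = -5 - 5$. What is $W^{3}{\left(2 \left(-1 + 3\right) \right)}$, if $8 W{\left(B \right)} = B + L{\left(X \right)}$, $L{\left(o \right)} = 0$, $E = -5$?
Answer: $\frac{1}{8} \approx 0.125$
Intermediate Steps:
$y = -10$
$X = -15$ ($X = -10 - 5 = -15$)
$W{\left(B \right)} = \frac{B}{8}$ ($W{\left(B \right)} = \frac{B + 0}{8} = \frac{B}{8}$)
$W^{3}{\left(2 \left(-1 + 3\right) \right)} = \left(\frac{2 \left(-1 + 3\right)}{8}\right)^{3} = \left(\frac{2 \cdot 2}{8}\right)^{3} = \left(\frac{1}{8} \cdot 4\right)^{3} = \left(\frac{1}{2}\right)^{3} = \frac{1}{8}$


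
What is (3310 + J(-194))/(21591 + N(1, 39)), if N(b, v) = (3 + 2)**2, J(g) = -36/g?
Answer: 20068/131047 ≈ 0.15314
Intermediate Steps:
N(b, v) = 25 (N(b, v) = 5**2 = 25)
(3310 + J(-194))/(21591 + N(1, 39)) = (3310 - 36/(-194))/(21591 + 25) = (3310 - 36*(-1/194))/21616 = (3310 + 18/97)*(1/21616) = (321088/97)*(1/21616) = 20068/131047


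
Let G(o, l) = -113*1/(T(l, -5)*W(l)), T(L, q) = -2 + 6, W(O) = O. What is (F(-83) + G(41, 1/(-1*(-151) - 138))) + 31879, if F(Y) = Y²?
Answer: 153603/4 ≈ 38401.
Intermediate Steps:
T(L, q) = 4
G(o, l) = -113/(4*l) (G(o, l) = -113*1/(4*l) = -113/(4*l))
(F(-83) + G(41, 1/(-1*(-151) - 138))) + 31879 = ((-83)² - 113/(4*(1/(-1*(-151) - 138)))) + 31879 = (6889 - 113/(4*(1/(151 - 138)))) + 31879 = (6889 - 113/(4*(1/13))) + 31879 = (6889 - 113/(4*1/13)) + 31879 = (6889 - 113/4*13) + 31879 = (6889 - 1469/4) + 31879 = 26087/4 + 31879 = 153603/4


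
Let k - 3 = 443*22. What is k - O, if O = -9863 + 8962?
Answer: 10650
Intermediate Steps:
k = 9749 (k = 3 + 443*22 = 3 + 9746 = 9749)
O = -901
k - O = 9749 - 1*(-901) = 9749 + 901 = 10650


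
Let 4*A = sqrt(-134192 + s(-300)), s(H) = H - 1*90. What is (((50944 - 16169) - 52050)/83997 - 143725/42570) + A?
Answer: -284619235/79461162 + I*sqrt(134582)/4 ≈ -3.5819 + 91.714*I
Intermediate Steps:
s(H) = -90 + H (s(H) = H - 90 = -90 + H)
A = I*sqrt(134582)/4 (A = sqrt(-134192 + (-90 - 300))/4 = sqrt(-134192 - 390)/4 = sqrt(-134582)/4 = (I*sqrt(134582))/4 = I*sqrt(134582)/4 ≈ 91.714*I)
(((50944 - 16169) - 52050)/83997 - 143725/42570) + A = (((50944 - 16169) - 52050)/83997 - 143725/42570) + I*sqrt(134582)/4 = ((34775 - 52050)*(1/83997) - 143725*1/42570) + I*sqrt(134582)/4 = (-17275*1/83997 - 28745/8514) + I*sqrt(134582)/4 = (-17275/83997 - 28745/8514) + I*sqrt(134582)/4 = -284619235/79461162 + I*sqrt(134582)/4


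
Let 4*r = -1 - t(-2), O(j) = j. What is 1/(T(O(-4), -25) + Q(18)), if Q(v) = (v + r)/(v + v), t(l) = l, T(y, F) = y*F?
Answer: 144/14473 ≈ 0.0099496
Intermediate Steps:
T(y, F) = F*y
r = 1/4 (r = (-1 - 1*(-2))/4 = (-1 + 2)/4 = (1/4)*1 = 1/4 ≈ 0.25000)
Q(v) = (1/4 + v)/(2*v) (Q(v) = (v + 1/4)/(v + v) = (1/4 + v)/((2*v)) = (1/4 + v)*(1/(2*v)) = (1/4 + v)/(2*v))
1/(T(O(-4), -25) + Q(18)) = 1/(-25*(-4) + (1/8)*(1 + 4*18)/18) = 1/(100 + (1/8)*(1/18)*(1 + 72)) = 1/(100 + (1/8)*(1/18)*73) = 1/(100 + 73/144) = 1/(14473/144) = 144/14473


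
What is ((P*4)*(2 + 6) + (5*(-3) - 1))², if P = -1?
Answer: 2304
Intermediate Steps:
((P*4)*(2 + 6) + (5*(-3) - 1))² = ((-1*4)*(2 + 6) + (5*(-3) - 1))² = (-4*8 + (-15 - 1))² = (-32 - 16)² = (-48)² = 2304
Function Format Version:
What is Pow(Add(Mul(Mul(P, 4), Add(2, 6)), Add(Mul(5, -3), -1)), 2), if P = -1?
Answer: 2304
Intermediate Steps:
Pow(Add(Mul(Mul(P, 4), Add(2, 6)), Add(Mul(5, -3), -1)), 2) = Pow(Add(Mul(Mul(-1, 4), Add(2, 6)), Add(Mul(5, -3), -1)), 2) = Pow(Add(Mul(-4, 8), Add(-15, -1)), 2) = Pow(Add(-32, -16), 2) = Pow(-48, 2) = 2304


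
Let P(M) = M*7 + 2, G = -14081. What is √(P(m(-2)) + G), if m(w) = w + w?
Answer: I*√14107 ≈ 118.77*I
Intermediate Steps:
m(w) = 2*w
P(M) = 2 + 7*M (P(M) = 7*M + 2 = 2 + 7*M)
√(P(m(-2)) + G) = √((2 + 7*(2*(-2))) - 14081) = √((2 + 7*(-4)) - 14081) = √((2 - 28) - 14081) = √(-26 - 14081) = √(-14107) = I*√14107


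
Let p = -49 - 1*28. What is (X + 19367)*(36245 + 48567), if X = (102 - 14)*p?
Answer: 1067867892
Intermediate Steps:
p = -77 (p = -49 - 28 = -77)
X = -6776 (X = (102 - 14)*(-77) = 88*(-77) = -6776)
(X + 19367)*(36245 + 48567) = (-6776 + 19367)*(36245 + 48567) = 12591*84812 = 1067867892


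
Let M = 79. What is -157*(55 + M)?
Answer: -21038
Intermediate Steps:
-157*(55 + M) = -157*(55 + 79) = -157*134 = -21038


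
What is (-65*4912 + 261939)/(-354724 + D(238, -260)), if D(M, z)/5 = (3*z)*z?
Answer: -57341/659276 ≈ -0.086976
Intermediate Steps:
D(M, z) = 15*z² (D(M, z) = 5*((3*z)*z) = 5*(3*z²) = 15*z²)
(-65*4912 + 261939)/(-354724 + D(238, -260)) = (-65*4912 + 261939)/(-354724 + 15*(-260)²) = (-319280 + 261939)/(-354724 + 15*67600) = -57341/(-354724 + 1014000) = -57341/659276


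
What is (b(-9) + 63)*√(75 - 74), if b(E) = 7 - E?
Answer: 79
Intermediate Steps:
(b(-9) + 63)*√(75 - 74) = ((7 - 1*(-9)) + 63)*√(75 - 74) = ((7 + 9) + 63)*√1 = (16 + 63)*1 = 79*1 = 79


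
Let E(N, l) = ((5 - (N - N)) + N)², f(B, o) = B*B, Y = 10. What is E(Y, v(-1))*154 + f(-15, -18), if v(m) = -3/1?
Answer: 34875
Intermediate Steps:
f(B, o) = B²
v(m) = -3 (v(m) = -3*1 = -3)
E(N, l) = (5 + N)² (E(N, l) = ((5 - 1*0) + N)² = ((5 + 0) + N)² = (5 + N)²)
E(Y, v(-1))*154 + f(-15, -18) = (5 + 10)²*154 + (-15)² = 15²*154 + 225 = 225*154 + 225 = 34650 + 225 = 34875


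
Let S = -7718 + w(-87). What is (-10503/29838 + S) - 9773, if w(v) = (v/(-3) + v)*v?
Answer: -123781471/9946 ≈ -12445.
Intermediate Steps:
w(v) = 2*v²/3 (w(v) = (v*(-⅓) + v)*v = (-v/3 + v)*v = (2*v/3)*v = 2*v²/3)
S = -2672 (S = -7718 + (⅔)*(-87)² = -7718 + (⅔)*7569 = -7718 + 5046 = -2672)
(-10503/29838 + S) - 9773 = (-10503/29838 - 2672) - 9773 = (-10503*1/29838 - 2672) - 9773 = (-3501/9946 - 2672) - 9773 = -26579213/9946 - 9773 = -123781471/9946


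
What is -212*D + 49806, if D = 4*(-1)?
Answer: 50654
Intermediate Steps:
D = -4
-212*D + 49806 = -212*(-4) + 49806 = 848 + 49806 = 50654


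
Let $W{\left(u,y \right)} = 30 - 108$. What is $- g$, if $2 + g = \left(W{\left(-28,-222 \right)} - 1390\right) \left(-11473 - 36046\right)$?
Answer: $-69757890$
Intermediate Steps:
$W{\left(u,y \right)} = -78$ ($W{\left(u,y \right)} = 30 - 108 = -78$)
$g = 69757890$ ($g = -2 + \left(-78 - 1390\right) \left(-11473 - 36046\right) = -2 - -69757892 = -2 + 69757892 = 69757890$)
$- g = \left(-1\right) 69757890 = -69757890$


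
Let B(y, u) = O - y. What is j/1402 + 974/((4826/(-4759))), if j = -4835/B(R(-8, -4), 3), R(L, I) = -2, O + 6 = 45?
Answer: -133233846961/138704066 ≈ -960.56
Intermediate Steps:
O = 39 (O = -6 + 45 = 39)
B(y, u) = 39 - y
j = -4835/41 (j = -4835/(39 - 1*(-2)) = -4835/(39 + 2) = -4835/41 ≈ -117.93)
j/1402 + 974/((4826/(-4759))) = -4835/41/1402 + 974/((4826/(-4759))) = -4835/41*1/1402 + 974/((4826*(-1/4759))) = -4835/57482 + 974/(-4826/4759) = -4835/57482 + 974*(-4759/4826) = -4835/57482 - 2317633/2413 = -133233846961/138704066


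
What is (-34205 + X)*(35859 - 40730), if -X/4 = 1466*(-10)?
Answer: -119022885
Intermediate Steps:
X = 58640 (X = -5864*(-10) = -4*(-14660) = 58640)
(-34205 + X)*(35859 - 40730) = (-34205 + 58640)*(35859 - 40730) = 24435*(-4871) = -119022885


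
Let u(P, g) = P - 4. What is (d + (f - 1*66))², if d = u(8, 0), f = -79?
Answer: 19881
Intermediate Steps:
u(P, g) = -4 + P
d = 4 (d = -4 + 8 = 4)
(d + (f - 1*66))² = (4 + (-79 - 1*66))² = (4 + (-79 - 66))² = (4 - 145)² = (-141)² = 19881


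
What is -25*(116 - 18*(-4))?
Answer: -4700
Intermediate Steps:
-25*(116 - 18*(-4)) = -25*(116 + 72) = -25*188 = -4700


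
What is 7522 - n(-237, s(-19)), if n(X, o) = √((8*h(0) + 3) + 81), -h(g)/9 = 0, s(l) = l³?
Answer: 7522 - 2*√21 ≈ 7512.8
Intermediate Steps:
h(g) = 0 (h(g) = -9*0 = 0)
n(X, o) = 2*√21 (n(X, o) = √((8*0 + 3) + 81) = √((0 + 3) + 81) = √(3 + 81) = √84 = 2*√21)
7522 - n(-237, s(-19)) = 7522 - 2*√21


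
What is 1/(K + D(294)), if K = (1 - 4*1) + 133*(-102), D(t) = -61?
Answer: -1/13630 ≈ -7.3368e-5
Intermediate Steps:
K = -13569 (K = (1 - 4) - 13566 = -3 - 13566 = -13569)
1/(K + D(294)) = 1/(-13569 - 61) = 1/(-13630) = -1/13630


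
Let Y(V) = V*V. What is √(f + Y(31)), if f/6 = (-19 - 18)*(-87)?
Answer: 5*√811 ≈ 142.39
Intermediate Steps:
Y(V) = V²
f = 19314 (f = 6*((-19 - 18)*(-87)) = 6*(-37*(-87)) = 6*3219 = 19314)
√(f + Y(31)) = √(19314 + 31²) = √(19314 + 961) = √20275 = 5*√811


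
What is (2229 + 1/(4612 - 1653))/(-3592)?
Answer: -1648903/2657182 ≈ -0.62055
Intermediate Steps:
(2229 + 1/(4612 - 1653))/(-3592) = (2229 + 1/2959)*(-1/3592) = (6595612/2959)*(-1/3592) = -1648903/2657182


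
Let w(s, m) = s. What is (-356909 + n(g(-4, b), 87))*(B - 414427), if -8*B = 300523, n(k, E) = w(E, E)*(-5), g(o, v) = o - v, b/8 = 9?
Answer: 161516763252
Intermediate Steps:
b = 72 (b = 8*9 = 72)
n(k, E) = -5*E (n(k, E) = E*(-5) = -5*E)
B = -300523/8 (B = -1/8*300523 = -300523/8 ≈ -37565.)
(-356909 + n(g(-4, b), 87))*(B - 414427) = (-356909 - 5*87)*(-300523/8 - 414427) = (-356909 - 435)*(-3615939/8) = -357344*(-3615939/8) = 161516763252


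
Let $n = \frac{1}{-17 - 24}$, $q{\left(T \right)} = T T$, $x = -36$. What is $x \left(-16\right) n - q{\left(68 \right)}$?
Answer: $- \frac{190160}{41} \approx -4638.0$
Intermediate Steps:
$q{\left(T \right)} = T^{2}$
$n = - \frac{1}{41}$ ($n = \frac{1}{-41} = - \frac{1}{41} \approx -0.02439$)
$x \left(-16\right) n - q{\left(68 \right)} = \left(-36\right) \left(-16\right) \left(- \frac{1}{41}\right) - 68^{2} = 576 \left(- \frac{1}{41}\right) - 4624 = - \frac{576}{41} - 4624 = - \frac{190160}{41}$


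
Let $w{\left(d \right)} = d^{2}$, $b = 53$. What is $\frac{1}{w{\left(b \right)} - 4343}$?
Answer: $- \frac{1}{1534} \approx -0.00065189$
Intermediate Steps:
$\frac{1}{w{\left(b \right)} - 4343} = \frac{1}{53^{2} - 4343} = \frac{1}{2809 - 4343} = \frac{1}{-1534} = - \frac{1}{1534}$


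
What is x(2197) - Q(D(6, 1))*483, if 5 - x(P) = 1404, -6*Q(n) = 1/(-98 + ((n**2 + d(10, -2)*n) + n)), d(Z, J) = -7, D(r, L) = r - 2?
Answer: -296749/212 ≈ -1399.8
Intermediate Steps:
D(r, L) = -2 + r
Q(n) = -1/(6*(-98 + n**2 - 6*n)) (Q(n) = -1/(6*(-98 + ((n**2 - 7*n) + n))) = -1/(6*(-98 + (n**2 - 6*n))) = -1/(6*(-98 + n**2 - 6*n)))
x(P) = -1399 (x(P) = 5 - 1*1404 = 5 - 1404 = -1399)
x(2197) - Q(D(6, 1))*483 = -1399 - 483/(588 - 6*(-2 + 6)**2 + 36*(-2 + 6)) = -1399 - 483/(588 - 6*4**2 + 36*4) = -1399 - 483/(588 - 6*16 + 144) = -1399 - 483/(588 - 96 + 144) = -1399 - 483/636 = -1399 - 1*161/212 = -1399 - 161/212 = -296749/212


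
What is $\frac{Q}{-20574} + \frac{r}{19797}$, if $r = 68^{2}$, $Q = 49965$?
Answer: $- \frac{99335881}{45255942} \approx -2.195$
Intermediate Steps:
$r = 4624$
$\frac{Q}{-20574} + \frac{r}{19797} = \frac{49965}{-20574} + \frac{4624}{19797} = 49965 \left(- \frac{1}{20574}\right) + 4624 \cdot \frac{1}{19797} = - \frac{16655}{6858} + \frac{4624}{19797} = - \frac{99335881}{45255942}$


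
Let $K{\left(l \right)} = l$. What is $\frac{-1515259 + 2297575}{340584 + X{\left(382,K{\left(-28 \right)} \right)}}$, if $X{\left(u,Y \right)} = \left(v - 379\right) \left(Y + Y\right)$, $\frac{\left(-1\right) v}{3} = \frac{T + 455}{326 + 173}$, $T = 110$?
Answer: $\frac{97593921}{45159278} \approx 2.1611$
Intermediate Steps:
$v = - \frac{1695}{499}$ ($v = - 3 \frac{110 + 455}{326 + 173} = - 3 \cdot \frac{565}{499} = - 3 \cdot 565 \cdot \frac{1}{499} = \left(-3\right) \frac{565}{499} = - \frac{1695}{499} \approx -3.3968$)
$X{\left(u,Y \right)} = - \frac{381632 Y}{499}$ ($X{\left(u,Y \right)} = \left(- \frac{1695}{499} - 379\right) \left(Y + Y\right) = - \frac{190816 \cdot 2 Y}{499} = - \frac{381632 Y}{499}$)
$\frac{-1515259 + 2297575}{340584 + X{\left(382,K{\left(-28 \right)} \right)}} = \frac{-1515259 + 2297575}{340584 - - \frac{10685696}{499}} = \frac{782316}{340584 + \frac{10685696}{499}} = \frac{782316}{\frac{180637112}{499}} = 782316 \cdot \frac{499}{180637112} = \frac{97593921}{45159278}$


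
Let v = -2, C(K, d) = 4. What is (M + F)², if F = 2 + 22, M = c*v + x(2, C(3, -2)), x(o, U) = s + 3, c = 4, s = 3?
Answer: 484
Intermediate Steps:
x(o, U) = 6 (x(o, U) = 3 + 3 = 6)
M = -2 (M = 4*(-2) + 6 = -8 + 6 = -2)
F = 24
(M + F)² = (-2 + 24)² = 22² = 484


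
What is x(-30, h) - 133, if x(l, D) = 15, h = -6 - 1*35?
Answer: -118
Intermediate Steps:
h = -41 (h = -6 - 35 = -41)
x(-30, h) - 133 = 15 - 133 = -118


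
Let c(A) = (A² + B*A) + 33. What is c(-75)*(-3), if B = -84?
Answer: -35874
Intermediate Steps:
c(A) = 33 + A² - 84*A (c(A) = (A² - 84*A) + 33 = 33 + A² - 84*A)
c(-75)*(-3) = (33 + (-75)² - 84*(-75))*(-3) = (33 + 5625 + 6300)*(-3) = 11958*(-3) = -35874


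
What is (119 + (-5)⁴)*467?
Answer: 347448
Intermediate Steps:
(119 + (-5)⁴)*467 = (119 + 625)*467 = 744*467 = 347448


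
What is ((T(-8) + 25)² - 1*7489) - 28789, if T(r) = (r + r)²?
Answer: 42683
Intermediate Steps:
T(r) = 4*r² (T(r) = (2*r)² = 4*r²)
((T(-8) + 25)² - 1*7489) - 28789 = ((4*(-8)² + 25)² - 1*7489) - 28789 = ((4*64 + 25)² - 7489) - 28789 = ((256 + 25)² - 7489) - 28789 = (281² - 7489) - 28789 = (78961 - 7489) - 28789 = 71472 - 28789 = 42683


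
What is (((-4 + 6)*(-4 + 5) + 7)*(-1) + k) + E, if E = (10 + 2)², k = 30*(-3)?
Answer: 45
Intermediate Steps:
k = -90
E = 144 (E = 12² = 144)
(((-4 + 6)*(-4 + 5) + 7)*(-1) + k) + E = (((-4 + 6)*(-4 + 5) + 7)*(-1) - 90) + 144 = ((2*1 + 7)*(-1) - 90) + 144 = ((2 + 7)*(-1) - 90) + 144 = (9*(-1) - 90) + 144 = (-9 - 90) + 144 = -99 + 144 = 45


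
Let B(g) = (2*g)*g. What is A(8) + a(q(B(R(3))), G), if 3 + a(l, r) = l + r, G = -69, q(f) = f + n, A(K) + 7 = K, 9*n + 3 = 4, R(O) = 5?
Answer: -188/9 ≈ -20.889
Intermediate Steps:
n = ⅑ (n = -⅓ + (⅑)*4 = -⅓ + 4/9 = ⅑ ≈ 0.11111)
B(g) = 2*g²
A(K) = -7 + K
q(f) = ⅑ + f (q(f) = f + ⅑ = ⅑ + f)
a(l, r) = -3 + l + r (a(l, r) = -3 + (l + r) = -3 + l + r)
A(8) + a(q(B(R(3))), G) = (-7 + 8) + (-3 + (⅑ + 2*5²) - 69) = 1 + (-3 + (⅑ + 2*25) - 69) = 1 + (-3 + (⅑ + 50) - 69) = 1 + (-3 + 451/9 - 69) = 1 - 197/9 = -188/9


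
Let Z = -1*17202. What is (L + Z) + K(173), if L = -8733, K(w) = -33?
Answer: -25968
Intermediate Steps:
Z = -17202
(L + Z) + K(173) = (-8733 - 17202) - 33 = -25935 - 33 = -25968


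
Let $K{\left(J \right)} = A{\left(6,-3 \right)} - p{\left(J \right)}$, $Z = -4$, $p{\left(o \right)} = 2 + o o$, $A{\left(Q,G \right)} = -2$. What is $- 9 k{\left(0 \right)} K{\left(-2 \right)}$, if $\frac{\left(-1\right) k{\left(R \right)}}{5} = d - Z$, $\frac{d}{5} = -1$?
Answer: $360$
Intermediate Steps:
$d = -5$ ($d = 5 \left(-1\right) = -5$)
$p{\left(o \right)} = 2 + o^{2}$
$k{\left(R \right)} = 5$ ($k{\left(R \right)} = - 5 \left(-5 - -4\right) = - 5 \left(-5 + 4\right) = \left(-5\right) \left(-1\right) = 5$)
$K{\left(J \right)} = -4 - J^{2}$ ($K{\left(J \right)} = -2 - \left(2 + J^{2}\right) = -4 - J^{2}$)
$- 9 k{\left(0 \right)} K{\left(-2 \right)} = \left(-9\right) 5 \left(-4 - \left(-2\right)^{2}\right) = - 45 \left(-4 - 4\right) = \left(-45\right) \left(-8\right) = 360$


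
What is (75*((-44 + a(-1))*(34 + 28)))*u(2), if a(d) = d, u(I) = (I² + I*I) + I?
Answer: -2092500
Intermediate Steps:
u(I) = I + 2*I² (u(I) = (I² + I²) + I = 2*I² + I = I + 2*I²)
(75*((-44 + a(-1))*(34 + 28)))*u(2) = (75*((-44 - 1)*(34 + 28)))*(2*(1 + 2*2)) = (75*(-45*62))*(2*(1 + 4)) = (75*(-2790))*(2*5) = -209250*10 = -2092500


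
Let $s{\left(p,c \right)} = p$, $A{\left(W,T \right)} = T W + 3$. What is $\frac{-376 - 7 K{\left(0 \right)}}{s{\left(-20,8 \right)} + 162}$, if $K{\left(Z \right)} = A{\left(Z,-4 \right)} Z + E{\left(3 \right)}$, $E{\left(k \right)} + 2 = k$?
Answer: $- \frac{383}{142} \approx -2.6972$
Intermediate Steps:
$E{\left(k \right)} = -2 + k$
$A{\left(W,T \right)} = 3 + T W$
$K{\left(Z \right)} = 1 + Z \left(3 - 4 Z\right)$ ($K{\left(Z \right)} = \left(3 - 4 Z\right) Z + \left(-2 + 3\right) = Z \left(3 - 4 Z\right) + 1 = 1 + Z \left(3 - 4 Z\right)$)
$\frac{-376 - 7 K{\left(0 \right)}}{s{\left(-20,8 \right)} + 162} = \frac{-376 - 7 \left(1 - 0 \left(-3 + 4 \cdot 0\right)\right)}{-20 + 162} = \frac{-376 - 7 \left(1 - 0 \left(-3 + 0\right)\right)}{142} = \left(-376 - 7 \left(1 - 0 \left(-3\right)\right)\right) \frac{1}{142} = \left(-376 - 7 \left(1 + 0\right)\right) \frac{1}{142} = \left(-376 - 7\right) \frac{1}{142} = \left(-383\right) \frac{1}{142} = - \frac{383}{142}$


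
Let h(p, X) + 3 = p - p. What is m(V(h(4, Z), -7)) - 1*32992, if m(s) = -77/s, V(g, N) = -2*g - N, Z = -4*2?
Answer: -428973/13 ≈ -32998.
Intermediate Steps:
Z = -8
h(p, X) = -3 (h(p, X) = -3 + (p - p) = -3 + 0 = -3)
V(g, N) = -N - 2*g
m(V(h(4, Z), -7)) - 1*32992 = -77/(-1*(-7) - 2*(-3)) - 1*32992 = -77/(7 + 6) - 32992 = -77/13 - 32992 = -428973/13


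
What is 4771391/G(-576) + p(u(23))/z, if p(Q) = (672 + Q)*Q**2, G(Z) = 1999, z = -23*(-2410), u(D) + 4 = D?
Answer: 264976855679/110804570 ≈ 2391.4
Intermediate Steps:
u(D) = -4 + D
z = 55430
p(Q) = Q**2*(672 + Q)
4771391/G(-576) + p(u(23))/z = 4771391/1999 + ((-4 + 23)**2*(672 + (-4 + 23)))/55430 = 4771391*(1/1999) + (19**2*(672 + 19))*(1/55430) = 4771391/1999 + (361*691)*(1/55430) = 4771391/1999 + 249451*(1/55430) = 4771391/1999 + 249451/55430 = 264976855679/110804570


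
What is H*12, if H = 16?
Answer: 192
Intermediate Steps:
H*12 = 16*12 = 192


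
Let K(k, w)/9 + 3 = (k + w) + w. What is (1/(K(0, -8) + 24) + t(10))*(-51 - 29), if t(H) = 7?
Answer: -82240/147 ≈ -559.46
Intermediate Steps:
K(k, w) = -27 + 9*k + 18*w (K(k, w) = -27 + 9*((k + w) + w) = -27 + 9*(k + 2*w) = -27 + (9*k + 18*w) = -27 + 9*k + 18*w)
(1/(K(0, -8) + 24) + t(10))*(-51 - 29) = (1/((-27 + 9*0 + 18*(-8)) + 24) + 7)*(-51 - 29) = (1/((-27 + 0 - 144) + 24) + 7)*(-80) = (1/(-171 + 24) + 7)*(-80) = (1/(-147) + 7)*(-80) = (-1/147 + 7)*(-80) = (1028/147)*(-80) = -82240/147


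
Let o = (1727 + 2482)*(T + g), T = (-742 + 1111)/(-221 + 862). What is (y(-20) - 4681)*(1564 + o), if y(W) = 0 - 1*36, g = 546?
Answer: -6960625573523/641 ≈ -1.0859e+10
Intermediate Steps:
T = 369/641 ≈ 0.57566
y(W) = -36 (y(W) = 0 - 36 = -36)
o = 1474644195/641 (o = (1727 + 2482)*(369/641 + 546) = 4209*(350355/641) = 1474644195/641 ≈ 2.3005e+6)
(y(-20) - 4681)*(1564 + o) = (-36 - 4681)*(1564 + 1474644195/641) = -4717*1475646719/641 = -6960625573523/641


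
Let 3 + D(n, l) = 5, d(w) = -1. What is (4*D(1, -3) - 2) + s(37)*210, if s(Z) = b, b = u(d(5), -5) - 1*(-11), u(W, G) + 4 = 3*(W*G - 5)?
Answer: 1476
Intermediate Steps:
D(n, l) = 2 (D(n, l) = -3 + 5 = 2)
u(W, G) = -19 + 3*G*W (u(W, G) = -4 + 3*(W*G - 5) = -4 + 3*(G*W - 5) = -4 + 3*(-5 + G*W) = -4 + (-15 + 3*G*W) = -19 + 3*G*W)
b = 7 (b = (-19 + 3*(-5)*(-1)) - 1*(-11) = (-19 + 15) + 11 = -4 + 11 = 7)
s(Z) = 7
(4*D(1, -3) - 2) + s(37)*210 = (4*2 - 2) + 7*210 = (8 - 2) + 1470 = 6 + 1470 = 1476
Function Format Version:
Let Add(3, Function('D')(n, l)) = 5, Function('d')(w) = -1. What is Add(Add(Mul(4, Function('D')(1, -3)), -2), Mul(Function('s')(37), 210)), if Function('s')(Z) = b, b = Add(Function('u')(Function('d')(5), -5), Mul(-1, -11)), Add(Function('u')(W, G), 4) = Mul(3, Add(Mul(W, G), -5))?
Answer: 1476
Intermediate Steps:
Function('D')(n, l) = 2 (Function('D')(n, l) = Add(-3, 5) = 2)
Function('u')(W, G) = Add(-19, Mul(3, G, W)) (Function('u')(W, G) = Add(-4, Mul(3, Add(Mul(W, G), -5))) = Add(-4, Mul(3, Add(Mul(G, W), -5))) = Add(-4, Mul(3, Add(-5, Mul(G, W)))) = Add(-4, Add(-15, Mul(3, G, W))) = Add(-19, Mul(3, G, W)))
b = 7 (b = Add(Add(-19, Mul(3, -5, -1)), Mul(-1, -11)) = Add(Add(-19, 15), 11) = Add(-4, 11) = 7)
Function('s')(Z) = 7
Add(Add(Mul(4, Function('D')(1, -3)), -2), Mul(Function('s')(37), 210)) = Add(Add(Mul(4, 2), -2), Mul(7, 210)) = Add(Add(8, -2), 1470) = Add(6, 1470) = 1476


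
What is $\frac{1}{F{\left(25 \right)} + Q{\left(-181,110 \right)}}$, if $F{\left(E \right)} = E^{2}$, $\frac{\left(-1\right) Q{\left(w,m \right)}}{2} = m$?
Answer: $\frac{1}{405} \approx 0.0024691$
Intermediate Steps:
$Q{\left(w,m \right)} = - 2 m$
$\frac{1}{F{\left(25 \right)} + Q{\left(-181,110 \right)}} = \frac{1}{25^{2} - 220} = \frac{1}{625 - 220} = \frac{1}{405}$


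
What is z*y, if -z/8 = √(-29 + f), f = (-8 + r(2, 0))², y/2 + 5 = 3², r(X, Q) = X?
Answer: -64*√7 ≈ -169.33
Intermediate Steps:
y = 8 (y = -10 + 2*3² = -10 + 2*9 = -10 + 18 = 8)
f = 36 (f = (-8 + 2)² = (-6)² = 36)
z = -8*√7 (z = -8*√(-29 + 36) = -8*√7 ≈ -21.166)
z*y = -8*√7*8 = -64*√7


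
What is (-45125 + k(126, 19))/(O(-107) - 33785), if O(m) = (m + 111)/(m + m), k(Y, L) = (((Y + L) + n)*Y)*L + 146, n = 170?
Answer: -25292339/1204999 ≈ -20.990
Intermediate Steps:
k(Y, L) = 146 + L*Y*(170 + L + Y) (k(Y, L) = (((Y + L) + 170)*Y)*L + 146 = (((L + Y) + 170)*Y)*L + 146 = ((170 + L + Y)*Y)*L + 146 = (Y*(170 + L + Y))*L + 146 = L*Y*(170 + L + Y) + 146 = 146 + L*Y*(170 + L + Y))
O(m) = (111 + m)/(2*m) (O(m) = (111 + m)/((2*m)) = (111 + m)*(1/(2*m)) = (111 + m)/(2*m))
(-45125 + k(126, 19))/(O(-107) - 33785) = (-45125 + (146 + 19*126**2 + 126*19**2 + 170*19*126))/((1/2)*(111 - 107)/(-107) - 33785) = (-45125 + (146 + 19*15876 + 126*361 + 406980))/((1/2)*(-1/107)*4 - 33785) = (-45125 + (146 + 301644 + 45486 + 406980))/(-2/107 - 33785) = (-45125 + 754256)/(-3614997/107) = 709131*(-107/3614997) = -25292339/1204999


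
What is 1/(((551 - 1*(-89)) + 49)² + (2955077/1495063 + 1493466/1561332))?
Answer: 389048283986/184690531535791393 ≈ 2.1065e-6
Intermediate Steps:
1/(((551 - 1*(-89)) + 49)² + (2955077/1495063 + 1493466/1561332)) = 1/(((551 + 89) + 49)² + (2955077*(1/1495063) + 1493466*(1/1561332))) = 1/((640 + 49)² + (2955077/1495063 + 248911/260222)) = 1/(689² + 1141113673487/389048283986) = 1/(474721 + 1141113673487/389048283986) = 1/(184690531535791393/389048283986) = 389048283986/184690531535791393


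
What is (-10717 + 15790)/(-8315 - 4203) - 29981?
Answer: -375307231/12518 ≈ -29981.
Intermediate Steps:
(-10717 + 15790)/(-8315 - 4203) - 29981 = 5073/(-12518) - 29981 = 5073*(-1/12518) - 29981 = -5073/12518 - 29981 = -375307231/12518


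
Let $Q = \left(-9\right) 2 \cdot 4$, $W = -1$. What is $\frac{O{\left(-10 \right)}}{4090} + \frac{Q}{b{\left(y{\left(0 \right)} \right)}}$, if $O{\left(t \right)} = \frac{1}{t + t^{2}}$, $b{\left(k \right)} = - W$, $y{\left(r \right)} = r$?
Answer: $- \frac{26503199}{368100} \approx -72.0$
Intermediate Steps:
$Q = -72$ ($Q = \left(-18\right) 4 = -72$)
$b{\left(k \right)} = 1$ ($b{\left(k \right)} = \left(-1\right) \left(-1\right) = 1$)
$\frac{O{\left(-10 \right)}}{4090} + \frac{Q}{b{\left(y{\left(0 \right)} \right)}} = \frac{\frac{1}{-10} \frac{1}{1 - 10}}{4090} - \frac{72}{1} = - \frac{1}{10 \left(-9\right)} \frac{1}{4090} - 72 = \left(- \frac{1}{10}\right) \left(- \frac{1}{9}\right) \frac{1}{4090} - 72 = \frac{1}{90} \cdot \frac{1}{4090} - 72 = \frac{1}{368100} - 72 = - \frac{26503199}{368100}$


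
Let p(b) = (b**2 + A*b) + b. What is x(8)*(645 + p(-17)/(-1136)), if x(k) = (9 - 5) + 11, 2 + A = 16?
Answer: 5495145/568 ≈ 9674.5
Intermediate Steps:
A = 14 (A = -2 + 16 = 14)
x(k) = 15 (x(k) = 4 + 11 = 15)
p(b) = b**2 + 15*b (p(b) = (b**2 + 14*b) + b = b**2 + 15*b)
x(8)*(645 + p(-17)/(-1136)) = 15*(645 - 17*(15 - 17)/(-1136)) = 15*(645 - 17*(-2)*(-1/1136)) = 15*(645 + 34*(-1/1136)) = 15*(645 - 17/568) = 15*(366343/568) = 5495145/568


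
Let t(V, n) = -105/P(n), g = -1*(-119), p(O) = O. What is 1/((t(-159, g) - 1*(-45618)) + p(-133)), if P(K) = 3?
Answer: 1/45450 ≈ 2.2002e-5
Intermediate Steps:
g = 119
t(V, n) = -35 (t(V, n) = -105/3 = -105*⅓ = -35)
1/((t(-159, g) - 1*(-45618)) + p(-133)) = 1/((-35 - 1*(-45618)) - 133) = 1/((-35 + 45618) - 133) = 1/(45583 - 133) = 1/45450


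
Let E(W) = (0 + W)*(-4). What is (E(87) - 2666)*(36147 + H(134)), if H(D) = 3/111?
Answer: -4031044160/37 ≈ -1.0895e+8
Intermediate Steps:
E(W) = -4*W (E(W) = W*(-4) = -4*W)
H(D) = 1/37 (H(D) = 3*(1/111) = 1/37)
(E(87) - 2666)*(36147 + H(134)) = (-4*87 - 2666)*(36147 + 1/37) = (-348 - 2666)*(1337440/37) = -3014*1337440/37 = -4031044160/37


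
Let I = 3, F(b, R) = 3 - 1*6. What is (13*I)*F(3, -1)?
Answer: -117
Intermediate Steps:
F(b, R) = -3 (F(b, R) = 3 - 6 = -3)
(13*I)*F(3, -1) = (13*3)*(-3) = 39*(-3) = -117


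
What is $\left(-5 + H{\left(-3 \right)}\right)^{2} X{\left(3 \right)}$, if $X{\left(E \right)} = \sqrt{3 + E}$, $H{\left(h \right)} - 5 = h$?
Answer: $9 \sqrt{6} \approx 22.045$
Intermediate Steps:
$H{\left(h \right)} = 5 + h$
$\left(-5 + H{\left(-3 \right)}\right)^{2} X{\left(3 \right)} = \left(-5 + \left(5 - 3\right)\right)^{2} \sqrt{3 + 3} = \left(-5 + 2\right)^{2} \sqrt{6} = \left(-3\right)^{2} \sqrt{6} = 9 \sqrt{6}$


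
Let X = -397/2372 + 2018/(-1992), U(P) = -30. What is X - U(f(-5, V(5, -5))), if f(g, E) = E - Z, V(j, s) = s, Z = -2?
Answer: 8510825/295314 ≈ 28.820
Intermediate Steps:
f(g, E) = 2 + E (f(g, E) = E - 1*(-2) = E + 2 = 2 + E)
X = -348595/295314 (X = -397*1/2372 + 2018*(-1/1992) = -397/2372 - 1009/996 = -348595/295314 ≈ -1.1804)
X - U(f(-5, V(5, -5))) = -348595/295314 - 1*(-30) = -348595/295314 + 30 = 8510825/295314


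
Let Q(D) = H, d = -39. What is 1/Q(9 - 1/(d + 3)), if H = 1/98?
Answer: 98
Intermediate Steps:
H = 1/98 ≈ 0.010204
Q(D) = 1/98
1/Q(9 - 1/(d + 3)) = 1/(1/98) = 98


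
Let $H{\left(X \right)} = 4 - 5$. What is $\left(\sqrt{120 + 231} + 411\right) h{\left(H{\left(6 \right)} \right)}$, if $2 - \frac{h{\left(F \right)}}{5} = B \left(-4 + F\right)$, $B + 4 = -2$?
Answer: $-57540 - 420 \sqrt{39} \approx -60163.0$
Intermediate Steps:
$B = -6$ ($B = -4 - 2 = -6$)
$H{\left(X \right)} = -1$ ($H{\left(X \right)} = 4 - 5 = -1$)
$h{\left(F \right)} = -110 + 30 F$ ($h{\left(F \right)} = 10 - 5 \left(- 6 \left(-4 + F\right)\right) = 10 - 5 \left(24 - 6 F\right) = 10 + \left(-120 + 30 F\right) = -110 + 30 F$)
$\left(\sqrt{120 + 231} + 411\right) h{\left(H{\left(6 \right)} \right)} = \left(\sqrt{120 + 231} + 411\right) \left(-110 + 30 \left(-1\right)\right) = \left(\sqrt{351} + 411\right) \left(-110 - 30\right) = \left(3 \sqrt{39} + 411\right) \left(-140\right) = \left(411 + 3 \sqrt{39}\right) \left(-140\right) = -57540 - 420 \sqrt{39}$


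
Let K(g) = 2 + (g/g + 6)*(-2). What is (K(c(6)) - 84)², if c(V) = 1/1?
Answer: 9216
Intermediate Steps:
c(V) = 1
K(g) = -12 (K(g) = 2 + (1 + 6)*(-2) = 2 + 7*(-2) = 2 - 14 = -12)
(K(c(6)) - 84)² = (-12 - 84)² = (-96)² = 9216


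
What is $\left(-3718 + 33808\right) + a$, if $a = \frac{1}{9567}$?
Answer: $\frac{287871031}{9567} \approx 30090.0$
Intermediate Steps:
$a = \frac{1}{9567} \approx 0.00010453$
$\left(-3718 + 33808\right) + a = \left(-3718 + 33808\right) + \frac{1}{9567} = 30090 + \frac{1}{9567} = \frac{287871031}{9567}$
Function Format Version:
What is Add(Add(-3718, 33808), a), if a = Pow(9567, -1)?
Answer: Rational(287871031, 9567) ≈ 30090.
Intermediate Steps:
a = Rational(1, 9567) ≈ 0.00010453
Add(Add(-3718, 33808), a) = Add(Add(-3718, 33808), Rational(1, 9567)) = Add(30090, Rational(1, 9567)) = Rational(287871031, 9567)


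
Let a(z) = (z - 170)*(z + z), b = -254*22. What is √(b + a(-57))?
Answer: √20290 ≈ 142.44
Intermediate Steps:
b = -5588
a(z) = 2*z*(-170 + z) (a(z) = (-170 + z)*(2*z) = 2*z*(-170 + z))
√(b + a(-57)) = √(-5588 + 2*(-57)*(-170 - 57)) = √(-5588 + 2*(-57)*(-227)) = √(-5588 + 25878) = √20290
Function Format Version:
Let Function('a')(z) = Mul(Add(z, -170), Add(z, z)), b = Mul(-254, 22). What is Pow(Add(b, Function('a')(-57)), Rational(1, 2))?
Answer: Pow(20290, Rational(1, 2)) ≈ 142.44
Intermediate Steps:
b = -5588
Function('a')(z) = Mul(2, z, Add(-170, z)) (Function('a')(z) = Mul(Add(-170, z), Mul(2, z)) = Mul(2, z, Add(-170, z)))
Pow(Add(b, Function('a')(-57)), Rational(1, 2)) = Pow(Add(-5588, Mul(2, -57, Add(-170, -57))), Rational(1, 2)) = Pow(Add(-5588, Mul(2, -57, -227)), Rational(1, 2)) = Pow(Add(-5588, 25878), Rational(1, 2)) = Pow(20290, Rational(1, 2))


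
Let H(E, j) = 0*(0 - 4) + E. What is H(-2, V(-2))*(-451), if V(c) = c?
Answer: 902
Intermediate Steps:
H(E, j) = E (H(E, j) = 0*(-4) + E = 0 + E = E)
H(-2, V(-2))*(-451) = -2*(-451) = 902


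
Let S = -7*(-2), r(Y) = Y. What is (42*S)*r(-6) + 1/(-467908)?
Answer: -1650779425/467908 ≈ -3528.0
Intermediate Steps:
S = 14
(42*S)*r(-6) + 1/(-467908) = (42*14)*(-6) + 1/(-467908) = 588*(-6) - 1/467908 = -3528 - 1/467908 = -1650779425/467908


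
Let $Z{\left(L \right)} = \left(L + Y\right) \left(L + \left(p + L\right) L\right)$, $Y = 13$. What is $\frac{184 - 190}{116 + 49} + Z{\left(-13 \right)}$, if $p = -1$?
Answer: $- \frac{2}{55} \approx -0.036364$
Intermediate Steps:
$Z{\left(L \right)} = \left(13 + L\right) \left(L + L \left(-1 + L\right)\right)$ ($Z{\left(L \right)} = \left(L + 13\right) \left(L + \left(-1 + L\right) L\right) = \left(13 + L\right) \left(L + L \left(-1 + L\right)\right)$)
$\frac{184 - 190}{116 + 49} + Z{\left(-13 \right)} = \frac{184 - 190}{116 + 49} + \left(-13\right)^{2} \left(13 - 13\right) = - \frac{6}{165} + 169 \cdot 0 = \left(-6\right) \frac{1}{165} + 0 = - \frac{2}{55} + 0 = - \frac{2}{55}$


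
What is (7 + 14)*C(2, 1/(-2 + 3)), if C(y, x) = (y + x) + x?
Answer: 84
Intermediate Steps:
C(y, x) = y + 2*x (C(y, x) = (x + y) + x = y + 2*x)
(7 + 14)*C(2, 1/(-2 + 3)) = (7 + 14)*(2 + 2/(-2 + 3)) = 21*(2 + 2/1) = 21*(2 + 2*1) = 21*(2 + 2) = 21*4 = 84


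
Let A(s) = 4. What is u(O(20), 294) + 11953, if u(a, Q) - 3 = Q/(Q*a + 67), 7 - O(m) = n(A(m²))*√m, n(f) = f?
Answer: 55341556774/4628779 - 691488*√5/23143895 ≈ 11956.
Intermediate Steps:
O(m) = 7 - 4*√m
u(a, Q) = 3 + Q/(67 + Q*a) (u(a, Q) = 3 + Q/(Q*a + 67) = 3 + Q/(67 + Q*a))
u(O(20), 294) + 11953 = (201 + 294 + 3*294*(7 - 8*√5))/(67 + 294*(7 - 8*√5)) + 11953 = (201 + 294 + (6174 - 7056*√5))/(67 + (2058 - 2352*√5)) + 11953 = (6669 - 7056*√5)/(2125 - 2352*√5) + 11953 = 11953 + (6669 - 7056*√5)/(2125 - 2352*√5)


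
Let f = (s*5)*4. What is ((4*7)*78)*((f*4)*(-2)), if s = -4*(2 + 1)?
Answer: 4193280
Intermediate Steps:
s = -12 (s = -4*3 = -12)
f = -240 (f = -12*5*4 = -60*4 = -240)
((4*7)*78)*((f*4)*(-2)) = ((4*7)*78)*(-240*4*(-2)) = (28*78)*(-960*(-2)) = 2184*1920 = 4193280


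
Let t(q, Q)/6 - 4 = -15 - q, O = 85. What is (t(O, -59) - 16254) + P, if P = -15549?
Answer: -32379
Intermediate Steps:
t(q, Q) = -66 - 6*q (t(q, Q) = 24 + 6*(-15 - q) = 24 + (-90 - 6*q) = -66 - 6*q)
(t(O, -59) - 16254) + P = ((-66 - 6*85) - 16254) - 15549 = ((-66 - 510) - 16254) - 15549 = (-576 - 16254) - 15549 = -16830 - 15549 = -32379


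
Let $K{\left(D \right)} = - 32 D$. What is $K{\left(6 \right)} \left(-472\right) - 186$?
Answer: $90438$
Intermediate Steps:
$K{\left(6 \right)} \left(-472\right) - 186 = \left(-32\right) 6 \left(-472\right) - 186 = \left(-192\right) \left(-472\right) - 186 = 90624 - 186 = 90438$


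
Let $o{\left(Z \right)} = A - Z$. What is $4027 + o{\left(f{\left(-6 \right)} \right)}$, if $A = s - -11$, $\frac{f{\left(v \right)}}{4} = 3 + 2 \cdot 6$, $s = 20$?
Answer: $3998$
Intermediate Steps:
$f{\left(v \right)} = 60$ ($f{\left(v \right)} = 4 \left(3 + 2 \cdot 6\right) = 4 \left(3 + 12\right) = 4 \cdot 15 = 60$)
$A = 31$ ($A = 20 - -11 = 20 + 11 = 31$)
$o{\left(Z \right)} = 31 - Z$
$4027 + o{\left(f{\left(-6 \right)} \right)} = 4027 + \left(31 - 60\right) = 4027 - 29 = 3998$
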